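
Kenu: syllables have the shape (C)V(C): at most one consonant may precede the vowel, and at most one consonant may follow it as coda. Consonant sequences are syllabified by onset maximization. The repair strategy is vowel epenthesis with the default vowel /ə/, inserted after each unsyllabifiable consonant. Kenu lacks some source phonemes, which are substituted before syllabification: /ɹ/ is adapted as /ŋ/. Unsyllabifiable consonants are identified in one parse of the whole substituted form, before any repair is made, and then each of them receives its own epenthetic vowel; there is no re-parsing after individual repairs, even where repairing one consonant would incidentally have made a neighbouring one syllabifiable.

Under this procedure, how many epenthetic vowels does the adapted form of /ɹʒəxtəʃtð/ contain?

3

After substitution the input is /ŋʒəxtəʃtð/.
The unsyllabifiable consonants are /ŋ/, /t/, /ð/; each receives one epenthetic vowel.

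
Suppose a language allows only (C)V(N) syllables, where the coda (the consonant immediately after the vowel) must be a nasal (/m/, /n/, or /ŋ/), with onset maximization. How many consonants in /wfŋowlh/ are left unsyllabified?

5

Under (C)V(N), the unsyllabifiable consonants are /w/, /f/, /w/, /l/, /h/ (only a nasal (/m/, /n/, or /ŋ/) is licensed in coda position; onsets are limited to one consonant).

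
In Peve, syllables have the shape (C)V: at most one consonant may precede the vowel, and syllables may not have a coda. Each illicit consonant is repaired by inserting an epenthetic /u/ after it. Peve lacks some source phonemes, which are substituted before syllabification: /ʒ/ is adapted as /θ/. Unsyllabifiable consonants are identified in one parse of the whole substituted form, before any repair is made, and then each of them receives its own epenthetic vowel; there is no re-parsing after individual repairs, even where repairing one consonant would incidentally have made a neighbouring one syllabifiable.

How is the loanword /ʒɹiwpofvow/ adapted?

θuɹiwupofuvowu

Substitution: /ʒ/ → /θ/, giving /θɹiwpofvow/.
Under (C)V, the unsyllabifiable consonants are /θ/, /w/, /f/, /w/ (no codas are permitted; onsets are limited to one consonant).
Inserting the epenthetic vowel yields /θ/ → /θu/, /w/ → /wu/, /f/ → /fu/, /w/ → /wu/.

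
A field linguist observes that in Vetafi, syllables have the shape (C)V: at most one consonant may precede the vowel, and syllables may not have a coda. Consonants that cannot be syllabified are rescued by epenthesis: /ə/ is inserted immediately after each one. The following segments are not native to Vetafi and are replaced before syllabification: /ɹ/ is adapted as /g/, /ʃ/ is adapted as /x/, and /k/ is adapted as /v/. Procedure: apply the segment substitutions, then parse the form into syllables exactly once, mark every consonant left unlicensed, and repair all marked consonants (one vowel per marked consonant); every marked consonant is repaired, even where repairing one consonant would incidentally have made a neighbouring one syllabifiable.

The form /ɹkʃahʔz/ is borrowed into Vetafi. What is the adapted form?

gəvəxahəʔəzə

Substitution: /ɹ/ → /g/, /k/ → /v/, /ʃ/ → /x/, giving /gvxahʔz/.
Under (C)V, the unsyllabifiable consonants are /g/, /v/, /h/, /ʔ/, /z/ (no codas are permitted; onsets are limited to one consonant).
Epenthesis after each stranded consonant: /g/ → /gə/, /v/ → /və/, /h/ → /hə/, /ʔ/ → /ʔə/, /z/ → /zə/.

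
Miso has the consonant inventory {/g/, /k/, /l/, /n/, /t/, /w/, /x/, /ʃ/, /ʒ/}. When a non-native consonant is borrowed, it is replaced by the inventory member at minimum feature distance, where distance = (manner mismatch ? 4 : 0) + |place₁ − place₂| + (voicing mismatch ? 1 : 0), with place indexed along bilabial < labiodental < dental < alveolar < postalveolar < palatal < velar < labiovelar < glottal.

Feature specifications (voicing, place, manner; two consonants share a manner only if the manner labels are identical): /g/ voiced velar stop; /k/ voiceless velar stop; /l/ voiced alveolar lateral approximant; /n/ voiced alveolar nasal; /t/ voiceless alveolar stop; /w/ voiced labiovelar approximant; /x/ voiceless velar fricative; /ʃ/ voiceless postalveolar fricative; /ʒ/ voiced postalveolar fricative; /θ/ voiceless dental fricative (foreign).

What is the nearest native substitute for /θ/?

/ʃ/ is closest: same manner (fricative), place distance 2 (dental→postalveolar), same voicing; total 2. Next closest is /ʒ/ at distance 3.

ʃ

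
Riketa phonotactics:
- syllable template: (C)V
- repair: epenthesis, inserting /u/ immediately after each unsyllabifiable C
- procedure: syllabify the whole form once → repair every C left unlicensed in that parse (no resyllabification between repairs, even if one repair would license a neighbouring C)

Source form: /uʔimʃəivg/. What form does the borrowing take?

Syllabifying with onset maximization leaves /m/, /v/, /g/ stranded (no codas are permitted; onsets are limited to one consonant).
Each unlicensed consonant becomes the onset of a new syllable: /m/ → /mu/, /v/ → /vu/, /g/ → /gu/.

uʔimuʃəivugu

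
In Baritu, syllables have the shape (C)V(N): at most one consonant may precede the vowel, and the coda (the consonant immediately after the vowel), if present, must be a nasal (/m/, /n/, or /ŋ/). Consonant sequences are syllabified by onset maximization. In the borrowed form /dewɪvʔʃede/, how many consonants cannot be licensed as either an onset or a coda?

2

Syllabifying with onset maximization leaves /v/, /ʔ/ stranded (only a nasal (/m/, /n/, or /ŋ/) is licensed in coda position; onsets are limited to one consonant).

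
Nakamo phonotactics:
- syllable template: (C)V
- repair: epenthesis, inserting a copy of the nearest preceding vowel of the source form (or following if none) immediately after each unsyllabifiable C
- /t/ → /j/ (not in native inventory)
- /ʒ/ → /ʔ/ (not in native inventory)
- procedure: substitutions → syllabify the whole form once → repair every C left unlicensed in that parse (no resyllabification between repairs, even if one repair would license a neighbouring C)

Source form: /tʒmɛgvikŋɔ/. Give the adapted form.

Substitution: /t/ → /j/, /ʒ/ → /ʔ/, giving /jʔmɛgvikŋɔ/.
Under (C)V, the unsyllabifiable consonants are /j/, /ʔ/, /g/, /k/ (no codas are permitted; onsets are limited to one consonant).
Each unlicensed consonant becomes the onset of a new syllable: /j/ → /jɛ/, /ʔ/ → /ʔɛ/, /g/ → /gɛ/, /k/ → /ki/.

jɛʔɛmɛgɛvikiŋɔ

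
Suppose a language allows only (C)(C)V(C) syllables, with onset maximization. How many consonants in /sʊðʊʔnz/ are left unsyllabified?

Syllabifying with onset maximization leaves /n/, /z/ stranded (at most one coda consonant is licensed; onsets may contain at most 2 consonants).

2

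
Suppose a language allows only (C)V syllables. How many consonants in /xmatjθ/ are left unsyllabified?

Syllabifying with onset maximization leaves /x/, /t/, /j/, /θ/ stranded (no codas are permitted; onsets are limited to one consonant).

4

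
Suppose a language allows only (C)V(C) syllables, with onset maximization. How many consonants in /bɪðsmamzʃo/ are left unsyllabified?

Syllabifying with onset maximization leaves /s/, /z/ stranded (at most one coda consonant is licensed; onsets are limited to one consonant).

2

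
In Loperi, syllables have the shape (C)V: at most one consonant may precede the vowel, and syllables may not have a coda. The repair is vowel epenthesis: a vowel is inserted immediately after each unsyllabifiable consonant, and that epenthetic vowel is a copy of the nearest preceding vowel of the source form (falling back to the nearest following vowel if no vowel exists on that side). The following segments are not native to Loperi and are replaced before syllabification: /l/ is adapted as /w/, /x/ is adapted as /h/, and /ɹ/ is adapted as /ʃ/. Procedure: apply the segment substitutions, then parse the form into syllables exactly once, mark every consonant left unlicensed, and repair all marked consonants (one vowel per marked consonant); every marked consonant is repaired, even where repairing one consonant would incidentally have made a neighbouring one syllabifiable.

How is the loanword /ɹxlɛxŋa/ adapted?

ʃɛhɛwɛhɛŋa

Substitution: /ɹ/ → /ʃ/, /x/ → /h/, /l/ → /w/, giving /ʃhwɛhŋa/.
Syllabifying with onset maximization leaves /ʃ/, /h/, /h/ stranded (no codas are permitted; onsets are limited to one consonant).
Inserting the epenthetic vowel yields /ʃ/ → /ʃɛ/, /h/ → /hɛ/, /h/ → /hɛ/.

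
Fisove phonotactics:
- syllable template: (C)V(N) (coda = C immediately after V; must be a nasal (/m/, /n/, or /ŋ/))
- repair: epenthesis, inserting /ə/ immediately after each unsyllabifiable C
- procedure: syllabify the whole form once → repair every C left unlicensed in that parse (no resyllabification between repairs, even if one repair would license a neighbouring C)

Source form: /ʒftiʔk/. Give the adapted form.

ʒəfətiʔəkə

Syllabifying with onset maximization leaves /ʒ/, /f/, /ʔ/, /k/ stranded (only a nasal (/m/, /n/, or /ŋ/) is licensed in coda position; onsets are limited to one consonant).
Each unlicensed consonant becomes the onset of a new syllable: /ʒ/ → /ʒə/, /f/ → /fə/, /ʔ/ → /ʔə/, /k/ → /kə/.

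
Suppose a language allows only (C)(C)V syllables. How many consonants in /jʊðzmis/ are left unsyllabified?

2

Under (C)(C)V, the unsyllabifiable consonants are /ð/, /s/ (no codas are permitted; onsets may contain at most 2 consonants).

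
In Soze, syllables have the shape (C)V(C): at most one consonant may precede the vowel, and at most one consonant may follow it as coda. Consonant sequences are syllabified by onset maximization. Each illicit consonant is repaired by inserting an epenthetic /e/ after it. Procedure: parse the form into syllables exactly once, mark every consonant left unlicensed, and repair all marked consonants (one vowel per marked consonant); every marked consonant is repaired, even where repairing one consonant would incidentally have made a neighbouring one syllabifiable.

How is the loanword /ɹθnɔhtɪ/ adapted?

ɹeθenɔhtɪ

Under (C)V(C), the unsyllabifiable consonants are /ɹ/, /θ/ (at most one coda consonant is licensed; onsets are limited to one consonant).
Inserting the epenthetic vowel yields /ɹ/ → /ɹe/, /θ/ → /θe/.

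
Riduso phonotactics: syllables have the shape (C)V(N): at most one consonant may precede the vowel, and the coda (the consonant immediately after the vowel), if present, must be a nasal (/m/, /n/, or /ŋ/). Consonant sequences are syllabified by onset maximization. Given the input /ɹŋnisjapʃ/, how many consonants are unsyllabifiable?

Under (C)V(N), the unsyllabifiable consonants are /ɹ/, /ŋ/, /s/, /p/, /ʃ/ (only a nasal (/m/, /n/, or /ŋ/) is licensed in coda position; onsets are limited to one consonant).

5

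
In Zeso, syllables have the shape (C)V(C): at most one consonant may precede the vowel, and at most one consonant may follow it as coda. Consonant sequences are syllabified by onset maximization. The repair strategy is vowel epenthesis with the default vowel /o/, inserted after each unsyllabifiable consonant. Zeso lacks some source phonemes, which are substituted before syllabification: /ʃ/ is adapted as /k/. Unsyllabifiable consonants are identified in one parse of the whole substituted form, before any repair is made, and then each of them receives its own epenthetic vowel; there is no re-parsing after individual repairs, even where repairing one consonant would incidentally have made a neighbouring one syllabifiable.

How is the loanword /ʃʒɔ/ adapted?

koʒɔ

Substitution: /ʃ/ → /k/, giving /kʒɔ/.
The consonants /k/ cannot be parsed into a legal (C)V(C) syllable (at most one coda consonant is licensed; onsets are limited to one consonant).
Each unlicensed consonant becomes the onset of a new syllable: /k/ → /ko/.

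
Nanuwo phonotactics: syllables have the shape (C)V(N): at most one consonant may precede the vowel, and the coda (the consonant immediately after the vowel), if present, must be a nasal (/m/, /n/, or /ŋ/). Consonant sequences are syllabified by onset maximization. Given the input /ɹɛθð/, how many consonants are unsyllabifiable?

2

The consonants /θ/, /ð/ cannot be parsed into a legal (C)V(N) syllable (only a nasal (/m/, /n/, or /ŋ/) is licensed in coda position; onsets are limited to one consonant).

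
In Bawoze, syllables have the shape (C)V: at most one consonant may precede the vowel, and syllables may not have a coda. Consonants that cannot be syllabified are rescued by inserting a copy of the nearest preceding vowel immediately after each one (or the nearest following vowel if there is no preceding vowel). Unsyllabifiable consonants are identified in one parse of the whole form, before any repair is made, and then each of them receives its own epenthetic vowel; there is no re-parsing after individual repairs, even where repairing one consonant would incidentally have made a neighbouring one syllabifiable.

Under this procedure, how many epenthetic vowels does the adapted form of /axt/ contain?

The unsyllabifiable consonants are /x/, /t/; each receives one epenthetic vowel.

2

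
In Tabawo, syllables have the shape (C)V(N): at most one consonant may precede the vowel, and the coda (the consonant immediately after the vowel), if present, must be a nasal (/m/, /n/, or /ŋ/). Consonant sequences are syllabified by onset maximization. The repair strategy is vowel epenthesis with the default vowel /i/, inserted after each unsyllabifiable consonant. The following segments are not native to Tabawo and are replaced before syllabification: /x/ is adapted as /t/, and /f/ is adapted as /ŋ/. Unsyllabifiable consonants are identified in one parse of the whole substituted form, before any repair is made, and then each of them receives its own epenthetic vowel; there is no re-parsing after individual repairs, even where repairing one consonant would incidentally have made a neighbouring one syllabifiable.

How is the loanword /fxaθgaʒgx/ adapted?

Substitution: /f/ → /ŋ/, /x/ → /t/, giving /ŋtaθgaʒgt/.
The consonants /ŋ/, /θ/, /ʒ/, /g/, /t/ cannot be parsed into a legal (C)V(N) syllable (only a nasal (/m/, /n/, or /ŋ/) is licensed in coda position; onsets are limited to one consonant).
Epenthesis after each stranded consonant: /ŋ/ → /ŋi/, /θ/ → /θi/, /ʒ/ → /ʒi/, /g/ → /gi/, /t/ → /ti/.

ŋitaθigaʒigiti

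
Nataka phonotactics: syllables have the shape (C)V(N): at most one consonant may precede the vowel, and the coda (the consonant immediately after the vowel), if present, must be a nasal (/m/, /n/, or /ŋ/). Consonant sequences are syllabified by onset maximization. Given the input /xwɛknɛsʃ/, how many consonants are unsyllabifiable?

The consonants /x/, /k/, /s/, /ʃ/ cannot be parsed into a legal (C)V(N) syllable (only a nasal (/m/, /n/, or /ŋ/) is licensed in coda position; onsets are limited to one consonant).

4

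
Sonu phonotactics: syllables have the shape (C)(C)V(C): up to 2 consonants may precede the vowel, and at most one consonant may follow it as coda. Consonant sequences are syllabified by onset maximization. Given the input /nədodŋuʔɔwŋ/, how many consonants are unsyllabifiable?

1

Under (C)(C)V(C), the unsyllabifiable consonants are /ŋ/ (at most one coda consonant is licensed; onsets may contain at most 2 consonants).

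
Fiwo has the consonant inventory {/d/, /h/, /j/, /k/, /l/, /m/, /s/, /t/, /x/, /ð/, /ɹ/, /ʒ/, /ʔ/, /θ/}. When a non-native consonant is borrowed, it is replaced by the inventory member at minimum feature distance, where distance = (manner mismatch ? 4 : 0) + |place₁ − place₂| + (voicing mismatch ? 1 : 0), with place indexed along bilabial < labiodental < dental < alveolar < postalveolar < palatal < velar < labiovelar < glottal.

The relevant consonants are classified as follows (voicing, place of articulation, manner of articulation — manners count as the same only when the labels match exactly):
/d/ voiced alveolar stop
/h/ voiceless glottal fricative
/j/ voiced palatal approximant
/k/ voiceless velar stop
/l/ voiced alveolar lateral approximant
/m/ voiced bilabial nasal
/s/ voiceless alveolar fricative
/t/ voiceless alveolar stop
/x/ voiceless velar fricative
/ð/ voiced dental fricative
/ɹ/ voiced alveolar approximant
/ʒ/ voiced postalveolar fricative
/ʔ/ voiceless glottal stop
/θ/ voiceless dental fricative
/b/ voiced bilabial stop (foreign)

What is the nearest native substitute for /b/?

/d/ is closest: same manner (stop), place distance 3 (bilabial→alveolar), same voicing; total 3. Next closest is /m/ at distance 4.

d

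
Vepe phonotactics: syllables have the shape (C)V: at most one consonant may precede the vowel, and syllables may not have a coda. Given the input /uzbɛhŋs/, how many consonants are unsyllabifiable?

4

Under (C)V, the unsyllabifiable consonants are /z/, /h/, /ŋ/, /s/ (no codas are permitted; onsets are limited to one consonant).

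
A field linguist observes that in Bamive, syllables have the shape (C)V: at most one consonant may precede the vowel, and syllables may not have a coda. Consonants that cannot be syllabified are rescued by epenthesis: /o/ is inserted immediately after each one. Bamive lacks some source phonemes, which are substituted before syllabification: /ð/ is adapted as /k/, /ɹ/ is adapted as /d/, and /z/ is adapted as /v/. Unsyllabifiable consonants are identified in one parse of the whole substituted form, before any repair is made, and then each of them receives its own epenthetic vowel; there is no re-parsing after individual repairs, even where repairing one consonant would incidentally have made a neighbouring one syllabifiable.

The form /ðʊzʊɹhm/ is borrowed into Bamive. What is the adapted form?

kʊvʊdohomo

Substitution: /ð/ → /k/, /z/ → /v/, /ɹ/ → /d/, giving /kʊvʊdhm/.
Under (C)V, the unsyllabifiable consonants are /d/, /h/, /m/ (no codas are permitted; onsets are limited to one consonant).
Inserting the epenthetic vowel yields /d/ → /do/, /h/ → /ho/, /m/ → /mo/.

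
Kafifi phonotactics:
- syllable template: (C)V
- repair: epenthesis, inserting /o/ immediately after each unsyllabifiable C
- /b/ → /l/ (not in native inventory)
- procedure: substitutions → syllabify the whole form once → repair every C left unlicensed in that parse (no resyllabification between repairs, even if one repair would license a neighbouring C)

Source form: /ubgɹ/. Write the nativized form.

Substitution: /b/ → /l/, giving /ulgɹ/.
The consonants /l/, /g/, /ɹ/ cannot be parsed into a legal (C)V syllable (no codas are permitted; onsets are limited to one consonant).
Epenthesis after each stranded consonant: /l/ → /lo/, /g/ → /go/, /ɹ/ → /ɹo/.

ulogoɹo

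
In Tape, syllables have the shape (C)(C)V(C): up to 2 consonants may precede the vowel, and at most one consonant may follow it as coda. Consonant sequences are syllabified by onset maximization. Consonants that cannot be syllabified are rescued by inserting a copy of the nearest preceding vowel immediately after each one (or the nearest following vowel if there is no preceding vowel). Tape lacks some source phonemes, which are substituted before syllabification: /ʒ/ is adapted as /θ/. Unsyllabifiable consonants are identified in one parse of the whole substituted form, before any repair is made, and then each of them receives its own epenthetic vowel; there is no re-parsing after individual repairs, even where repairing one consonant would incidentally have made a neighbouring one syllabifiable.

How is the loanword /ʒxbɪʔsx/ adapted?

θɪxbɪʔsɪxɪ

Substitution: /ʒ/ → /θ/, giving /θxbɪʔsx/.
Syllabifying with onset maximization leaves /θ/, /s/, /x/ stranded (at most one coda consonant is licensed; onsets may contain at most 2 consonants).
Inserting the epenthetic vowel yields /θ/ → /θɪ/, /s/ → /sɪ/, /x/ → /xɪ/.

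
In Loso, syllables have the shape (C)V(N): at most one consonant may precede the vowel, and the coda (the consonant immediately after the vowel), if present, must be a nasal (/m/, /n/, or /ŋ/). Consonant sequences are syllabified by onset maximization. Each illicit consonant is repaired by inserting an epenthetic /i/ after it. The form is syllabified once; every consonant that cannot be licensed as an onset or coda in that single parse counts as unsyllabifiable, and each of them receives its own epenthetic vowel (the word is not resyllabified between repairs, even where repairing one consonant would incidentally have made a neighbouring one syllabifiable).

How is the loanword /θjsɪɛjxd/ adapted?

θijisɪɛjixidi

Syllabifying with onset maximization leaves /θ/, /j/, /j/, /x/, /d/ stranded (only a nasal (/m/, /n/, or /ŋ/) is licensed in coda position; onsets are limited to one consonant).
Epenthesis after each stranded consonant: /θ/ → /θi/, /j/ → /ji/, /j/ → /ji/, /x/ → /xi/, /d/ → /di/.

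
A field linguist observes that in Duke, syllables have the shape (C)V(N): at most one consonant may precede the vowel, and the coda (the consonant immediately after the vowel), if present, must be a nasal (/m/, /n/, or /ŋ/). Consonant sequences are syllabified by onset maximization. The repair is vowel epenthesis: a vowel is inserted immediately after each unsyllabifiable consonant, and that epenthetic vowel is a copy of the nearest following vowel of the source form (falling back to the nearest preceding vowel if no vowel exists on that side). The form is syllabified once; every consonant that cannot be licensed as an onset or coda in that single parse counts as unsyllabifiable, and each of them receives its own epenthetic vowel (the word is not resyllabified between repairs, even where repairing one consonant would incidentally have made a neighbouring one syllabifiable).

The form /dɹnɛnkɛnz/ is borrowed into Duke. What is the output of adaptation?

The consonants /d/, /ɹ/, /z/ cannot be parsed into a legal (C)V(N) syllable (only a nasal (/m/, /n/, or /ŋ/) is licensed in coda position; onsets are limited to one consonant).
Each unlicensed consonant becomes the onset of a new syllable: /d/ → /dɛ/, /ɹ/ → /ɹɛ/, /z/ → /zɛ/.

dɛɹɛnɛnkɛnzɛ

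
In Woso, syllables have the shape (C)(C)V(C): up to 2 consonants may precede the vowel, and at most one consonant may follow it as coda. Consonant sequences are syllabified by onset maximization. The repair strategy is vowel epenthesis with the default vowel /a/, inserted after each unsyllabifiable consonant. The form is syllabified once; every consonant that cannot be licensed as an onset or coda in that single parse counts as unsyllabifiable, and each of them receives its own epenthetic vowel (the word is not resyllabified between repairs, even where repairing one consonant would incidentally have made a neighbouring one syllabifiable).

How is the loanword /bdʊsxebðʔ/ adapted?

Syllabifying with onset maximization leaves /ð/, /ʔ/ stranded (at most one coda consonant is licensed; onsets may contain at most 2 consonants).
Inserting the epenthetic vowel yields /ð/ → /ða/, /ʔ/ → /ʔa/.

bdʊsxebðaʔa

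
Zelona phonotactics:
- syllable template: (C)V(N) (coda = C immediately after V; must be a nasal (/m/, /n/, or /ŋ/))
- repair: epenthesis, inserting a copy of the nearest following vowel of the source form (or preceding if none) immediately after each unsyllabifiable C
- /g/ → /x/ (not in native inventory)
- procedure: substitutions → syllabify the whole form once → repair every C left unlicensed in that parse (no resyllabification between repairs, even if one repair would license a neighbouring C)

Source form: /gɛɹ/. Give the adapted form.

xɛɹɛ

Substitution: /g/ → /x/, giving /xɛɹ/.
Syllabifying with onset maximization leaves /ɹ/ stranded (only a nasal (/m/, /n/, or /ŋ/) is licensed in coda position; onsets are limited to one consonant).
Each unlicensed consonant becomes the onset of a new syllable: /ɹ/ → /ɹɛ/.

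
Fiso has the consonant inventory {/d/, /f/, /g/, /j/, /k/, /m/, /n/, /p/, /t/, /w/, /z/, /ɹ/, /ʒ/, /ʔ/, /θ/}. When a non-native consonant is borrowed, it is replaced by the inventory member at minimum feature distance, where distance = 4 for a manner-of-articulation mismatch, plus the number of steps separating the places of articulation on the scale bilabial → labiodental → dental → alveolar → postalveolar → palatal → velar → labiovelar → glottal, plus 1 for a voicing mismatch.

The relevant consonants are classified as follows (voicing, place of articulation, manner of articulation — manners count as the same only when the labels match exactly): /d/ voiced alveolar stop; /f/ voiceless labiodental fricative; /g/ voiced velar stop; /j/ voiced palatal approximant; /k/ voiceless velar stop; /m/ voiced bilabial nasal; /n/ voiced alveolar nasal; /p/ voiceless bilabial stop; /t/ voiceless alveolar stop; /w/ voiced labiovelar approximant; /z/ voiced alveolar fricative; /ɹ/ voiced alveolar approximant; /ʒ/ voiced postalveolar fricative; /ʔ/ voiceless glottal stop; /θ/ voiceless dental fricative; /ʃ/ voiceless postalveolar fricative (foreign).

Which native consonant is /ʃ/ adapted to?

/ʒ/ is closest: same manner (fricative), place distance 0 (postalveolar→postalveolar), voicing differs (+1); total 1. Next closest is /z/ at distance 2.

ʒ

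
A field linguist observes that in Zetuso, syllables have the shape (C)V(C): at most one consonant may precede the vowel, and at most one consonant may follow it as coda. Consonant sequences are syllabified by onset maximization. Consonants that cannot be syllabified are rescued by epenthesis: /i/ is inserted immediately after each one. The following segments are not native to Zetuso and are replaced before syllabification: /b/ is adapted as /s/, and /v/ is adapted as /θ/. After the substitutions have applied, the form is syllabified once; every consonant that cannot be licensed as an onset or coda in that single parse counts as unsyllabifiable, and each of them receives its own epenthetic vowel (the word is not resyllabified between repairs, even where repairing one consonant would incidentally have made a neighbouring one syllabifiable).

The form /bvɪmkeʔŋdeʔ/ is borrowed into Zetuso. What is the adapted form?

Substitution: /b/ → /s/, /v/ → /θ/, giving /sθɪmkeʔŋdeʔ/.
The consonants /s/, /ŋ/ cannot be parsed into a legal (C)V(C) syllable (at most one coda consonant is licensed; onsets are limited to one consonant).
Each unlicensed consonant becomes the onset of a new syllable: /s/ → /si/, /ŋ/ → /ŋi/.

siθɪmkeʔŋideʔ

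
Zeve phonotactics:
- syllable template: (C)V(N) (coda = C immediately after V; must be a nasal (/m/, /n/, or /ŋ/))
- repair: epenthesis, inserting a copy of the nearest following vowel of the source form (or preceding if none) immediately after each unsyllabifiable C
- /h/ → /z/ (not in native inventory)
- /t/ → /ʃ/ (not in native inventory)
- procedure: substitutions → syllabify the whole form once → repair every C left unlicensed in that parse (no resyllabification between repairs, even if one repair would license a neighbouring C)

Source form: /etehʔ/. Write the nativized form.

eʃezeʔe

Substitution: /t/ → /ʃ/, /h/ → /z/, giving /eʃezʔ/.
Under (C)V(N), the unsyllabifiable consonants are /z/, /ʔ/ (only a nasal (/m/, /n/, or /ŋ/) is licensed in coda position; onsets are limited to one consonant).
Epenthesis after each stranded consonant: /z/ → /ze/, /ʔ/ → /ʔe/.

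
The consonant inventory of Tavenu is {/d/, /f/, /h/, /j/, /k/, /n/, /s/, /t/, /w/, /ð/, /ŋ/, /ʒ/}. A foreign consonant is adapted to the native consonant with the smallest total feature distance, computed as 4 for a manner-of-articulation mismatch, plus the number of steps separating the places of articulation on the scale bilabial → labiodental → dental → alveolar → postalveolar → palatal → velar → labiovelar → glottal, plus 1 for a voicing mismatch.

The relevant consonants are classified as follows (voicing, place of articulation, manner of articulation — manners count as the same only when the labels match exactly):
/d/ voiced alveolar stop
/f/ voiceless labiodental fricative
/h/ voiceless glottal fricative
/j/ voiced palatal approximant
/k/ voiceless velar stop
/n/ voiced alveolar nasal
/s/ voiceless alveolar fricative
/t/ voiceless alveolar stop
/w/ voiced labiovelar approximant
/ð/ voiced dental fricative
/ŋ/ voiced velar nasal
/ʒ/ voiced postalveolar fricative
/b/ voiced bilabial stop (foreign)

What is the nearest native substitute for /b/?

d

/d/ is closest: same manner (stop), place distance 3 (bilabial→alveolar), same voicing; total 3. Next closest is /t/ at distance 4.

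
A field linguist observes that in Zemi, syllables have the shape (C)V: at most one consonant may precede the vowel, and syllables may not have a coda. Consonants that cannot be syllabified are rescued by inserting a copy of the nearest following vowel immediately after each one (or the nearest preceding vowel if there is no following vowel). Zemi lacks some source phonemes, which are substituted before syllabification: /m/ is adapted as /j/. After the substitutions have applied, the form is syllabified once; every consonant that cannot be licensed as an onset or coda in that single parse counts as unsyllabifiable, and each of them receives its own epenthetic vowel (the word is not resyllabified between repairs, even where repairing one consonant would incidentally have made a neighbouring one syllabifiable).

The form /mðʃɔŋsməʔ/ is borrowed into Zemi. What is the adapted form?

jɔðɔʃɔŋəsəjəʔə

Substitution: /m/ → /j/, giving /jðʃɔŋsjəʔ/.
Syllabifying with onset maximization leaves /j/, /ð/, /ŋ/, /s/, /ʔ/ stranded (no codas are permitted; onsets are limited to one consonant).
Each unlicensed consonant becomes the onset of a new syllable: /j/ → /jɔ/, /ð/ → /ðɔ/, /ŋ/ → /ŋə/, /s/ → /sə/, /ʔ/ → /ʔə/.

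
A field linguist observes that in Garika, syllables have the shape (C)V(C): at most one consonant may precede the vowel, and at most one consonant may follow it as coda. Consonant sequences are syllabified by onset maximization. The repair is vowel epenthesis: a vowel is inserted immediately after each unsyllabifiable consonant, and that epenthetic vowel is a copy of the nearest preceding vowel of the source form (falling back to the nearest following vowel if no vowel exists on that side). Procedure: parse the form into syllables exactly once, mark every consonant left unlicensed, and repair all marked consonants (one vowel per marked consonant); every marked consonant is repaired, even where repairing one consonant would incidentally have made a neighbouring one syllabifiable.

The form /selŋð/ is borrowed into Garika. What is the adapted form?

Under (C)V(C), the unsyllabifiable consonants are /ŋ/, /ð/ (at most one coda consonant is licensed; onsets are limited to one consonant).
Epenthesis after each stranded consonant: /ŋ/ → /ŋe/, /ð/ → /ðe/.

selŋeðe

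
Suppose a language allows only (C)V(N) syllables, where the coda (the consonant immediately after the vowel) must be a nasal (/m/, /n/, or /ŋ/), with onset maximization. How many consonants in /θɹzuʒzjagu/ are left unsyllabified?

4

Syllabifying with onset maximization leaves /θ/, /ɹ/, /ʒ/, /z/ stranded (only a nasal (/m/, /n/, or /ŋ/) is licensed in coda position; onsets are limited to one consonant).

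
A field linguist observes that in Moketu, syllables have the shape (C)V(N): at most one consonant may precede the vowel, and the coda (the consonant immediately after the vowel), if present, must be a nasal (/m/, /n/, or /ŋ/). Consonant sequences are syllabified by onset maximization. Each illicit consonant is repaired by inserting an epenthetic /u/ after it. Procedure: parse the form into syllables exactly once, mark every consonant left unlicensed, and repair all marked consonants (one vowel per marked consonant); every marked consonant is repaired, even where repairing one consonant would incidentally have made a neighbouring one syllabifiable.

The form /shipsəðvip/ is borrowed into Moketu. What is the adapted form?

suhipusəðuvipu

Under (C)V(N), the unsyllabifiable consonants are /s/, /p/, /ð/, /p/ (only a nasal (/m/, /n/, or /ŋ/) is licensed in coda position; onsets are limited to one consonant).
Inserting the epenthetic vowel yields /s/ → /su/, /p/ → /pu/, /ð/ → /ðu/, /p/ → /pu/.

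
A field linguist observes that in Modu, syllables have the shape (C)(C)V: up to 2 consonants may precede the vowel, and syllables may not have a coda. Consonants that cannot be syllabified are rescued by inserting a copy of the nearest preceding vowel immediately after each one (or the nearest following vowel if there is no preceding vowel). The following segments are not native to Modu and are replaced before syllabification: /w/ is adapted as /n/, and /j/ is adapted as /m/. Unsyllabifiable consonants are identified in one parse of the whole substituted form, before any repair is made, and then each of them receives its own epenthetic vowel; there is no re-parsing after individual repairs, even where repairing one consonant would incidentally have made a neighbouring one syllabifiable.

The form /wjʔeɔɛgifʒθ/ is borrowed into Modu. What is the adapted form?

Substitution: /w/ → /n/, /j/ → /m/, giving /nmʔeɔɛgifʒθ/.
Syllabifying with onset maximization leaves /n/, /f/, /ʒ/, /θ/ stranded (no codas are permitted; onsets may contain at most 2 consonants).
Epenthesis after each stranded consonant: /n/ → /ne/, /f/ → /fi/, /ʒ/ → /ʒi/, /θ/ → /θi/.

nemʔeɔɛgifiʒiθi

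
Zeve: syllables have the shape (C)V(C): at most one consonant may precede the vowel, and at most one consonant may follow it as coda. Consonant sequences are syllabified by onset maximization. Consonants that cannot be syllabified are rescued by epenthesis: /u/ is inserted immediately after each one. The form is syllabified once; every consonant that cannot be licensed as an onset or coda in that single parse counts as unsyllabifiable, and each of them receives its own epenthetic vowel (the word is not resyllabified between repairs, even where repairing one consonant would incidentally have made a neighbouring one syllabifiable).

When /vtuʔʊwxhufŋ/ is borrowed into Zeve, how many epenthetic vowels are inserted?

The unsyllabifiable consonants are /v/, /x/, /ŋ/; each receives one epenthetic vowel.

3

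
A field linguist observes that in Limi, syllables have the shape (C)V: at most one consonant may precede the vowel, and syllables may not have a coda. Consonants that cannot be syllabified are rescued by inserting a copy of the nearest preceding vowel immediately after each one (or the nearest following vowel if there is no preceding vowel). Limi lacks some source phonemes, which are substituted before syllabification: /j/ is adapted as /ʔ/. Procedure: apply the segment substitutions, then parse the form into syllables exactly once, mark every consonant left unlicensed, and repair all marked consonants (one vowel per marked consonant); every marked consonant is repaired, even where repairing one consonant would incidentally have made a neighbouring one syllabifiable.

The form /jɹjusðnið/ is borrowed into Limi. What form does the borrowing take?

Substitution: /j/ → /ʔ/, giving /ʔɹʔusðnið/.
Syllabifying with onset maximization leaves /ʔ/, /ɹ/, /s/, /ð/, /ð/ stranded (no codas are permitted; onsets are limited to one consonant).
Each unlicensed consonant becomes the onset of a new syllable: /ʔ/ → /ʔu/, /ɹ/ → /ɹu/, /s/ → /su/, /ð/ → /ðu/, /ð/ → /ði/.

ʔuɹuʔusuðuniði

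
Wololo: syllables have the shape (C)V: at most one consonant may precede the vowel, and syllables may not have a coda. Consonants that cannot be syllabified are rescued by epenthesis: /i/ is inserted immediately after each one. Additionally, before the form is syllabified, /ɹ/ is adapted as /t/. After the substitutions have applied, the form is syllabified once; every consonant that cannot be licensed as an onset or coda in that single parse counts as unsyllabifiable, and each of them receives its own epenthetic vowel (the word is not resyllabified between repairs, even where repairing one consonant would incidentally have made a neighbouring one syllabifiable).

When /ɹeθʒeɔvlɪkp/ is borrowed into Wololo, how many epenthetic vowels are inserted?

After substitution the input is /teθʒeɔvlɪkp/.
The unsyllabifiable consonants are /θ/, /v/, /k/, /p/; each receives one epenthetic vowel.

4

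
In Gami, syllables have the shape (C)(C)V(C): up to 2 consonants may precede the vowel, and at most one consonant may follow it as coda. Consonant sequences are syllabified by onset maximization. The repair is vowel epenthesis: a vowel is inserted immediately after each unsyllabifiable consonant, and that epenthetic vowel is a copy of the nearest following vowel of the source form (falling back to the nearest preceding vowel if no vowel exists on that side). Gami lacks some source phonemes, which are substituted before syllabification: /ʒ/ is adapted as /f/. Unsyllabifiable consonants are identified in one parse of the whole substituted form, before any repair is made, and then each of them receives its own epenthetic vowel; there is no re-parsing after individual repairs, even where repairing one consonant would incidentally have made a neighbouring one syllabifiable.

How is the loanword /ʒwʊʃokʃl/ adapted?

Substitution: /ʒ/ → /f/, giving /fwʊʃokʃl/.
Under (C)(C)V(C), the unsyllabifiable consonants are /ʃ/, /l/ (at most one coda consonant is licensed; onsets may contain at most 2 consonants).
Inserting the epenthetic vowel yields /ʃ/ → /ʃo/, /l/ → /lo/.

fwʊʃokʃolo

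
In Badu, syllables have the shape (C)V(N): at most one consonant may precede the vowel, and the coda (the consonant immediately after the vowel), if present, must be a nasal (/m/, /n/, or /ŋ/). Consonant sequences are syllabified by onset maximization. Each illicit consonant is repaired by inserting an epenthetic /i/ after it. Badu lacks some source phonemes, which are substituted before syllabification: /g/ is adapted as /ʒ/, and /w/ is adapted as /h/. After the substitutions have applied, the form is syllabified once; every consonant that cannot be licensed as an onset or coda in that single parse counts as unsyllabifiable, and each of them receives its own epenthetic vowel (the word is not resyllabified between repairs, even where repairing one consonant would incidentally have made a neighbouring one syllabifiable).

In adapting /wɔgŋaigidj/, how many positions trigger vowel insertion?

3

After substitution the input is /hɔʒŋaiʒidj/.
The unsyllabifiable consonants are /ʒ/, /d/, /j/; each receives one epenthetic vowel.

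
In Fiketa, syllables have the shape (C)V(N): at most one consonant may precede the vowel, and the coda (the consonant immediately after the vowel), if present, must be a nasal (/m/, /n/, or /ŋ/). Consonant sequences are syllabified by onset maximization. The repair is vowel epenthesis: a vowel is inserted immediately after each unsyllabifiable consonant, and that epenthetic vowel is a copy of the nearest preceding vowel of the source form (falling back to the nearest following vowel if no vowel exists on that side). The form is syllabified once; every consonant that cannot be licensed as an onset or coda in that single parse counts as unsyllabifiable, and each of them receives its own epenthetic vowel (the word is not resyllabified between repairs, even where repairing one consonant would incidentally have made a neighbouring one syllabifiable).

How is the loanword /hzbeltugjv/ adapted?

Under (C)V(N), the unsyllabifiable consonants are /h/, /z/, /l/, /g/, /j/, /v/ (only a nasal (/m/, /n/, or /ŋ/) is licensed in coda position; onsets are limited to one consonant).
Epenthesis after each stranded consonant: /h/ → /he/, /z/ → /ze/, /l/ → /le/, /g/ → /gu/, /j/ → /ju/, /v/ → /vu/.

hezebeletugujuvu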